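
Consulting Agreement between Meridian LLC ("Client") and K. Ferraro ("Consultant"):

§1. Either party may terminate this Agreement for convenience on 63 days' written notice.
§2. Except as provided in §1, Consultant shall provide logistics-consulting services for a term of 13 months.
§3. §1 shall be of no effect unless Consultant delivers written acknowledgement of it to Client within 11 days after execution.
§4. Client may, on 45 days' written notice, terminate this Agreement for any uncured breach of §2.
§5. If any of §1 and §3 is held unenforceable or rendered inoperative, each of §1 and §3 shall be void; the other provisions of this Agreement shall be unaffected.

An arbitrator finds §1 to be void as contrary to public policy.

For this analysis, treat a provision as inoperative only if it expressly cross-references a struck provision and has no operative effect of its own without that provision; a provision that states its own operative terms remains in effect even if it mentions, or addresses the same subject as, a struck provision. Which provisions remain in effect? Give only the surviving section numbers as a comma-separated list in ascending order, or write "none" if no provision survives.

§1 is struck. The only function of §3 is the acknowledgement condition for §1, so it cannot stand once §1 is removed. §2 mentions §1 but its own obligation stands independently of §1, so §2 is not affected. §5 declares §1 and §3 mutually dependent; since one of them has fallen, all of them are of no effect. The remainder continues in force under §5. §2, §4, and §5 remain in effect.

2, 4, 5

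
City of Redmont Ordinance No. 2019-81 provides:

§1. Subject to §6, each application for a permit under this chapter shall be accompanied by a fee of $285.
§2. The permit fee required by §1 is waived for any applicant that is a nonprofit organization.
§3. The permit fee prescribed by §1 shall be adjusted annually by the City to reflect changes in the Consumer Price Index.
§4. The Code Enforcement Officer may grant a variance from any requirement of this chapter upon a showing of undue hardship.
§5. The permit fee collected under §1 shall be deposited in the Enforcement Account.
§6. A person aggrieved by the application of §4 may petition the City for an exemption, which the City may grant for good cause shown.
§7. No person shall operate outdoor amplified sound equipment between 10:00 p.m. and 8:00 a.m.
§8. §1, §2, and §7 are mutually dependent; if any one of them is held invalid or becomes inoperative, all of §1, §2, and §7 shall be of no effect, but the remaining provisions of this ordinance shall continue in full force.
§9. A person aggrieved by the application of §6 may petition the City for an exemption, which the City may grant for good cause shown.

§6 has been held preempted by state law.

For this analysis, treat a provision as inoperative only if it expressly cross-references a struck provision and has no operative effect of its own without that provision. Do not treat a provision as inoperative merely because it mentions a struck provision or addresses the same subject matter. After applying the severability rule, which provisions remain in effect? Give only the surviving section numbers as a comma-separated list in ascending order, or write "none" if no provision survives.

1, 2, 3, 4, 5, 7, 8

§6 is struck. The only function of §9 is the exemption procedure for §6, so it cannot stand once §6 is removed. §1 mentions §6 but its own obligation stands independently of §6, so §1 is not affected. §8 ties §1, §2, and §7 together, but none of those is affected here; the remaining provisions continue in force under §8. That leaves §1, §2, §3, §4, §5, §7, and §8 in effect.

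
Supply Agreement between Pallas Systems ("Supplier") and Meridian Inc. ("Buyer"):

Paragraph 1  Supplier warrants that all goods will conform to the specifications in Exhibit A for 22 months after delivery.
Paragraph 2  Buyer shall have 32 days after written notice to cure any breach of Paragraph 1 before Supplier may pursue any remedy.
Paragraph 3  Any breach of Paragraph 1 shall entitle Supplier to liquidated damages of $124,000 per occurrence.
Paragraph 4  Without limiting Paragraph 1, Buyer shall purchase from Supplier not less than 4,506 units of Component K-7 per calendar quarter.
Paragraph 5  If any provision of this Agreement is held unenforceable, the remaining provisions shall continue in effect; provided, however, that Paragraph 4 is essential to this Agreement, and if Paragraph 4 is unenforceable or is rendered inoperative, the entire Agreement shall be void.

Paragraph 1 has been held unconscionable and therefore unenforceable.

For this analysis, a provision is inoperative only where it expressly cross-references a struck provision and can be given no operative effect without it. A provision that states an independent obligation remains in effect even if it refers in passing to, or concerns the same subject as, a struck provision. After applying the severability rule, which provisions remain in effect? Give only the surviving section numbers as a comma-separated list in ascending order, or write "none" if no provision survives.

4, 5

Paragraph 1 is struck. The only function of Paragraph 2 is the cure period for breach of Paragraph 1, so it cannot stand once Paragraph 1 is removed. Paragraph 3 does nothing except set the liquidated-damages amount by reference to Paragraph 1; with Paragraph 1 gone it has no independent effect and is inoperative. Paragraph 4 mentions Paragraph 1 but its own obligation stands independently of Paragraph 1, so Paragraph 4 is not affected. Paragraph 5 makes Paragraph 4 an essential term, but Paragraph 4 is unaffected, so the severability proviso in Paragraph 5 preserves the remaining provisions. Paragraph 4 and Paragraph 5 remain in effect.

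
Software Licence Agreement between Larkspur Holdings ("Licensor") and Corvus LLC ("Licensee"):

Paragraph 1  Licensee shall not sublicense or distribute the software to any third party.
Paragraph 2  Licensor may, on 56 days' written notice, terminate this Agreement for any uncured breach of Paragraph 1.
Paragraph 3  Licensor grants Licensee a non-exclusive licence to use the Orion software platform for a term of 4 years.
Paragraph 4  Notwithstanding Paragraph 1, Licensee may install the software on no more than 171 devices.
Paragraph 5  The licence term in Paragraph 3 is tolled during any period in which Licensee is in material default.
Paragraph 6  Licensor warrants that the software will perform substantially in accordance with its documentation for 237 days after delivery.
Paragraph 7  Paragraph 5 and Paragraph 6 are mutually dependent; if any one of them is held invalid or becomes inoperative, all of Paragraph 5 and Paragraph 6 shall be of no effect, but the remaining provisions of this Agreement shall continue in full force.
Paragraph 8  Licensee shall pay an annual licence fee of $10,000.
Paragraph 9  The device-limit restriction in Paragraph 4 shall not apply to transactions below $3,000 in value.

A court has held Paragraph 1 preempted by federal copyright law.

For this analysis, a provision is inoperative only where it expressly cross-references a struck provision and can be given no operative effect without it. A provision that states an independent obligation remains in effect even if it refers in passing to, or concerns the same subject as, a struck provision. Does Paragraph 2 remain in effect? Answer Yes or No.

No

Paragraph 1 is struck. Paragraph 2 merely fixes the termination right for breach of Paragraph 1; with Paragraph 1 gone it has nothing to operate on and falls away. Although Paragraph 4 refers to Paragraph 1, its operative terms do not depend on Paragraph 1, so it remains in effect. Paragraph 7 ties Paragraph 5 and Paragraph 6 together, but none of those is affected here; the remaining provisions continue in force under Paragraph 7. The provisions still in force are Paragraph 3, Paragraph 4, Paragraph 5, Paragraph 6, Paragraph 7, Paragraph 8, and Paragraph 9. Paragraph 2 is among the inoperative provisions, so the answer is no.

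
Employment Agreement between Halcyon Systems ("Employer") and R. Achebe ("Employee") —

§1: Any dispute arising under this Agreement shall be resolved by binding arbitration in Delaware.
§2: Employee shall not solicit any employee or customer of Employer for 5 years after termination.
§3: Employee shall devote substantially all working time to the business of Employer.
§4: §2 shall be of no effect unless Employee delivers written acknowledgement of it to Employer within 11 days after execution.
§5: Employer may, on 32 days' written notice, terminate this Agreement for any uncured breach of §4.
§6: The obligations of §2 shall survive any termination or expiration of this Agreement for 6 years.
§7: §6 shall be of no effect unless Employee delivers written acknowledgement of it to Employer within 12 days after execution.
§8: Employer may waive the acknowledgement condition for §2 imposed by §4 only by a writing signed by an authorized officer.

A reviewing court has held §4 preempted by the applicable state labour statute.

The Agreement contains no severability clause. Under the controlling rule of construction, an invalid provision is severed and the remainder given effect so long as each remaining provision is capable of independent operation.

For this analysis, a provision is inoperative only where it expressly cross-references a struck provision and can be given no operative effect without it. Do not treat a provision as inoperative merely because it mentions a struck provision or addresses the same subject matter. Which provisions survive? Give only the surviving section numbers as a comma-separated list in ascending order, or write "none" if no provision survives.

§4 is struck. §5 operates only by reference to §4, so it falls with §4. §8 operates only by reference to §4, so it falls with §4. With no severability clause, the stated default rule severs what cannot stand and enforces each remaining provision that can operate on its own. That leaves §1, §2, §3, §6, and §7 in effect.

1, 2, 3, 6, 7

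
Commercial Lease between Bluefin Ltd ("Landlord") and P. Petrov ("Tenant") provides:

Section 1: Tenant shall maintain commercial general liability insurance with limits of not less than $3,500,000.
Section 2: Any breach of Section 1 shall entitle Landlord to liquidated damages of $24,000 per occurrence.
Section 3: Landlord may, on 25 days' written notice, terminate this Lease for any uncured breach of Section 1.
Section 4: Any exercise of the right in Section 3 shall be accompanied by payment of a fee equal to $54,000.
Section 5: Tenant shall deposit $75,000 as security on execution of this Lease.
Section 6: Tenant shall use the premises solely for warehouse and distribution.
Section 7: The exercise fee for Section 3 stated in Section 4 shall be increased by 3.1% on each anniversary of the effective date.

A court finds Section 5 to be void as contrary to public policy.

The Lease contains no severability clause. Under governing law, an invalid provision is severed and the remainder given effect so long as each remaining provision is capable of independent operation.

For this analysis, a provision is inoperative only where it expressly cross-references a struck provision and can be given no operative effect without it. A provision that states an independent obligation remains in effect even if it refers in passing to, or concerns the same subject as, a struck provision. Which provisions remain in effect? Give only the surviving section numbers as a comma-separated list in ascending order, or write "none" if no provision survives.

Section 5 is struck. Nothing else in the Lease is defined by reference to Section 5. Under the stated default rule, only provisions that cannot operate independently fall away; the rest are enforced. That leaves Section 1, Section 2, Section 3, Section 4, Section 6, and Section 7 in effect.

1, 2, 3, 4, 6, 7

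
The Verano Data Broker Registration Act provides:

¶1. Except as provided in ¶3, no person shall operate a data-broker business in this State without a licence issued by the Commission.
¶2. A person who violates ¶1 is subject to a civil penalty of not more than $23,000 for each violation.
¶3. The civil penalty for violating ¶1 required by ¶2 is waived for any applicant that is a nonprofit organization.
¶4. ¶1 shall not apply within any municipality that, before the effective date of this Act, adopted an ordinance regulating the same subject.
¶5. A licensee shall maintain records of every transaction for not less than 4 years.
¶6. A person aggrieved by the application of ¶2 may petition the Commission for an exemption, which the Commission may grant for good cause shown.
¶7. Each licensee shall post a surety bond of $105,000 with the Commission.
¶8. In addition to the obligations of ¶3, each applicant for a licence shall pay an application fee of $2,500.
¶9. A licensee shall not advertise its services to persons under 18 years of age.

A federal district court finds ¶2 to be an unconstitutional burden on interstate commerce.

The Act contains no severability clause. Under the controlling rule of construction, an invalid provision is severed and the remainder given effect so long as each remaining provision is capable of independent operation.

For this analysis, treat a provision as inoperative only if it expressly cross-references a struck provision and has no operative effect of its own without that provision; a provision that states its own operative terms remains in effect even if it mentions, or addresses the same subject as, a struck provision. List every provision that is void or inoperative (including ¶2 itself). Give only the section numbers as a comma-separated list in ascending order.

¶2 is struck. ¶3 does nothing except set the nonprofit waiver of the civil penalty for violating ¶1 by reference to ¶2; with ¶2 gone it has no independent effect and is inoperative. ¶6 operates only by reference to ¶2, so it falls with ¶2. ¶8 mentions ¶3 but its own obligation stands independently of ¶3, so ¶8 is not affected. Although ¶1 refers to ¶3, its operative terms do not depend on ¶3, so it remains in effect. With no severability clause, the stated default rule severs what cannot stand and enforces each remaining provision that can operate on its own. That leaves ¶1, ¶4, ¶5, ¶7, ¶8, and ¶9 in effect.

2, 3, 6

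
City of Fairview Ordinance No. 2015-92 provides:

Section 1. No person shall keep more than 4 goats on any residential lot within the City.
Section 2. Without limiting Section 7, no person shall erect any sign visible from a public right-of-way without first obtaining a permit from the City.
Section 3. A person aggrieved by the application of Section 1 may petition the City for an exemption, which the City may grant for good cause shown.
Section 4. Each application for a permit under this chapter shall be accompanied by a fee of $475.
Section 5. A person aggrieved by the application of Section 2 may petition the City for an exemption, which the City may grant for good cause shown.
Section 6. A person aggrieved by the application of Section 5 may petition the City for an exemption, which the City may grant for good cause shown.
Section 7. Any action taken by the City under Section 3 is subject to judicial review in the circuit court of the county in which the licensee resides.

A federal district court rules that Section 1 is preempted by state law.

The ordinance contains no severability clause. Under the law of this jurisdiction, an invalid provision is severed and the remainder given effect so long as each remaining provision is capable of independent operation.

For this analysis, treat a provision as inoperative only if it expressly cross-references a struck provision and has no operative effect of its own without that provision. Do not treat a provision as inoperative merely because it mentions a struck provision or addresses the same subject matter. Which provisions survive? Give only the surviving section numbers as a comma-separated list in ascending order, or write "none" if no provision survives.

Section 1 is struck. Section 3 has no operative effect of its own apart from Section 1 and is therefore inoperative. The only function of Section 7 is the judicial-review right for Section 3, so it cannot stand once Section 3 is removed. Although Section 2 refers to Section 7, its operative terms do not depend on Section 7, so it remains in effect. Under the stated default rule, only provisions that cannot operate independently fall away; the rest are enforced. Section 2, Section 4, Section 5, and Section 6 remain in effect.

2, 4, 5, 6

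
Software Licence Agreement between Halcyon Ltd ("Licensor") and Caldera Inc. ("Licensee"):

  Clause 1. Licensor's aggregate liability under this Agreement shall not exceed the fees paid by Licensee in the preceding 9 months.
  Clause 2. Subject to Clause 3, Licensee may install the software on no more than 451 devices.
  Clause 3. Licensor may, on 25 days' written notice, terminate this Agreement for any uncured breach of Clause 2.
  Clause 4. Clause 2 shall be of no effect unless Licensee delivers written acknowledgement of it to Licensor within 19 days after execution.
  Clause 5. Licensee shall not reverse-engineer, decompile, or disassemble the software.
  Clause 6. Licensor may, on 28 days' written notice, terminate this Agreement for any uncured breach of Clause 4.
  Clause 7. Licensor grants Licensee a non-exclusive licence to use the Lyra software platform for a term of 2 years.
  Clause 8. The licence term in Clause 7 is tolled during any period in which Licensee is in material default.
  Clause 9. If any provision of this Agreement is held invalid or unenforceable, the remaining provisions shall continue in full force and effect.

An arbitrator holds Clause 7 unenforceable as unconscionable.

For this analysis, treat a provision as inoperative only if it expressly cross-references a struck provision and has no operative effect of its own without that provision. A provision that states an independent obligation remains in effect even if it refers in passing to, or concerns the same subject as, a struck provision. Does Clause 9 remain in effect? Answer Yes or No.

Yes

Clause 7 is struck. The whole of Clause 8 is the tolling of the licence term, defined by reference to Clause 7, so Clause 8 cannot stand once Clause 7 is removed. Under the severability clause in Clause 9, the remaining provisions continue in force. That leaves Clause 1, Clause 2, Clause 3, Clause 4, Clause 5, Clause 6, and Clause 9 in effect. Clause 9 is among the surviving provisions, so the answer is yes.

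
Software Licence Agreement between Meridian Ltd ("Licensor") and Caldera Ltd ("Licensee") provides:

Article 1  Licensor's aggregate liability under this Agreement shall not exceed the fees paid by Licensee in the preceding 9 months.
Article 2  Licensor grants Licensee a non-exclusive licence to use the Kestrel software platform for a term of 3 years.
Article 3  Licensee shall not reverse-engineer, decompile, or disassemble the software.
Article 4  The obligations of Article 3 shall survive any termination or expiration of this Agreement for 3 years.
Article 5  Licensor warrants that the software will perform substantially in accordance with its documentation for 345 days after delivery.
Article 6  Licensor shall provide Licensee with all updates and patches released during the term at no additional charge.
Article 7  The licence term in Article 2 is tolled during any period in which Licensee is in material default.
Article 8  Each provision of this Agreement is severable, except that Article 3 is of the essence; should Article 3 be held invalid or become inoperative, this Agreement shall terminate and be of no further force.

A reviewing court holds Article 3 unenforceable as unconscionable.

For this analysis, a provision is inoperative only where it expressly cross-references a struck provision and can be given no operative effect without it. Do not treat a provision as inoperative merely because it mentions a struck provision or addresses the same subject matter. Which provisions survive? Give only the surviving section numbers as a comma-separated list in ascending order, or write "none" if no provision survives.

none

Article 3 is struck. Article 4 operates only by reference to Article 3, so it falls with Article 3. Article 8 makes Article 3 an essential term, and Article 3 is the provision held invalid; under Article 8, the entire Agreement is therefore void. No provision of the Agreement survives.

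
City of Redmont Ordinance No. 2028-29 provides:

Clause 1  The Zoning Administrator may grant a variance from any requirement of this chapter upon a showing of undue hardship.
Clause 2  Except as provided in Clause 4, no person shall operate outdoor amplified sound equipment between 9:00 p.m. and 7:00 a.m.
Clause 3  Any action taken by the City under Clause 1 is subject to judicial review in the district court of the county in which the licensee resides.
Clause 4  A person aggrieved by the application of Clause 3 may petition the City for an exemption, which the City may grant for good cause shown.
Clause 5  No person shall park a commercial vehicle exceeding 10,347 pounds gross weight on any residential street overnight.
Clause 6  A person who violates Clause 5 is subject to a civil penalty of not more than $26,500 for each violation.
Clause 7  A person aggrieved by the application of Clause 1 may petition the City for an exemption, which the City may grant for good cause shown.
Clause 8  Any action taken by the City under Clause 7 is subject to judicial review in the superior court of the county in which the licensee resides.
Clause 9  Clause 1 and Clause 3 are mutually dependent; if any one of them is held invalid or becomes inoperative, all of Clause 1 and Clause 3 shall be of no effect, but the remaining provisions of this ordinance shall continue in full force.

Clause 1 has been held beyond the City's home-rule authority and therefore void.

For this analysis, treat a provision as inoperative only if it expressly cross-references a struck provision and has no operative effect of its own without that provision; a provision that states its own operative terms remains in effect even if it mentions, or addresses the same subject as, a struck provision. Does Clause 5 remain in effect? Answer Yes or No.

Clause 1 is struck. The only function of Clause 3 is the judicial-review right for Clause 1, so it cannot stand once Clause 1 is removed. Clause 7 operates only by reference to Clause 1, so it falls with Clause 1. Clause 4 has no operative effect of its own apart from Clause 3 and is therefore inoperative. The only function of Clause 8 is the judicial-review right for Clause 7, so it cannot stand once Clause 7 is removed. Clause 2 mentions Clause 4 but its own obligation stands independently of Clause 4, so Clause 2 is not affected. Clause 9 declares Clause 1 and Clause 3 mutually dependent; since one of them has fallen, all of them are of no effect. The remainder continues in force under Clause 9. The provisions still in force are Clause 2, Clause 5, Clause 6, and Clause 9. Clause 5 is among the surviving provisions, so the answer is yes.

Yes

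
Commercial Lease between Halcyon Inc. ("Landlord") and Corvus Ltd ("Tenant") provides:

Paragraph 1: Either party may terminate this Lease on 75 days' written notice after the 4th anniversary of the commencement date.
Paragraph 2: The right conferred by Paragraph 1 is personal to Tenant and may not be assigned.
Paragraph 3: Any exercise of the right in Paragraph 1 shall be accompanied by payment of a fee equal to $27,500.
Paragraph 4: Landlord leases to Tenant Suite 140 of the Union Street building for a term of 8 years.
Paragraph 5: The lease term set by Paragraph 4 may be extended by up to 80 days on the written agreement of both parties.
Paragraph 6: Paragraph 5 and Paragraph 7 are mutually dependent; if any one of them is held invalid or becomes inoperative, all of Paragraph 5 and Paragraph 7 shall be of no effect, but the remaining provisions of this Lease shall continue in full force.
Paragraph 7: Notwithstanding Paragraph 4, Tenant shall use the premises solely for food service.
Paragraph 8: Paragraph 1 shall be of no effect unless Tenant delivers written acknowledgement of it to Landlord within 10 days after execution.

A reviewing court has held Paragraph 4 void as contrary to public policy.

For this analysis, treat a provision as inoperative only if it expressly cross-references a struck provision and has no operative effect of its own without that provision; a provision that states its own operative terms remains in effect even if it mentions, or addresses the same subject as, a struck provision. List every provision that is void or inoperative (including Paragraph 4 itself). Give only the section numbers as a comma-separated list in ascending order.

4, 5, 7

Paragraph 4 is struck. Paragraph 5 does nothing except set the extension of the lease term by reference to Paragraph 4; with Paragraph 4 gone it has no independent effect and is inoperative. Paragraph 6 declares Paragraph 5 and Paragraph 7 mutually dependent; since one of them has fallen, all of them are of no effect. That brings down Paragraph 7 as well. The remainder continues in force under Paragraph 6. Paragraph 1, Paragraph 2, Paragraph 3, Paragraph 6, and Paragraph 8 remain in effect.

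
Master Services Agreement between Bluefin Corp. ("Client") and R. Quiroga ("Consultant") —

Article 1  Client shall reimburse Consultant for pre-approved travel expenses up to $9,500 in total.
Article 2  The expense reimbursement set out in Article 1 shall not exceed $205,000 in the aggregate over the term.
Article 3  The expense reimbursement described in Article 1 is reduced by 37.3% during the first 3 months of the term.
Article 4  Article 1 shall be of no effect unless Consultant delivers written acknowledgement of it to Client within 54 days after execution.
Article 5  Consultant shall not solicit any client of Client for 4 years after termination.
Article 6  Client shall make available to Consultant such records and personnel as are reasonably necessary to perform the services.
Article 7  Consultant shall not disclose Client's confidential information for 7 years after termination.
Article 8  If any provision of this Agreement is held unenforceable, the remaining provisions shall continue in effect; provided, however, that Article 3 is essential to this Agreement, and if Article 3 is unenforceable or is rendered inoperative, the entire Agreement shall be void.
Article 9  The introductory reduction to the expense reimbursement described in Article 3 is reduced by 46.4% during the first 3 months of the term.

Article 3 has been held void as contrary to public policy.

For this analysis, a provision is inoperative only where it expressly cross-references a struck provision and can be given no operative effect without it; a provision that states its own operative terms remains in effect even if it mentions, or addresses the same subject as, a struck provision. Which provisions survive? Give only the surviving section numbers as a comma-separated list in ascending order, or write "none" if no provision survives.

none

Article 3 is struck. The whole of Article 9 is the introductory reduction to the introductory reduction to the expense reimbursement, defined by reference to Article 3, so Article 9 cannot stand once Article 3 is removed. Article 8 makes Article 3 an essential term, and Article 3 is the provision held invalid; under Article 8, the entire Agreement is therefore void. No provision of the Agreement survives.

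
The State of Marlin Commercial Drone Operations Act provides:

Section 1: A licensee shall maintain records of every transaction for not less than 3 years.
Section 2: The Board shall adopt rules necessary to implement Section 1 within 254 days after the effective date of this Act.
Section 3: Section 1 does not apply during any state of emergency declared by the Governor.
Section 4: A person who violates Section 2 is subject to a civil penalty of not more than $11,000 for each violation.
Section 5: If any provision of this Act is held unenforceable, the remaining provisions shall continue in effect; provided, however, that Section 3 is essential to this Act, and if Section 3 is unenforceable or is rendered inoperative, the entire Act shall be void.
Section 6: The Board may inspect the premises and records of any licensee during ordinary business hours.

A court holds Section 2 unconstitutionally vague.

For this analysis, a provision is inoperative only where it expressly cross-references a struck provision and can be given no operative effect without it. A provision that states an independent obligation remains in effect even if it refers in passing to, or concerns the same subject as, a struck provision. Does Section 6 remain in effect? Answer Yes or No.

Section 2 is struck. Section 4 operates only by reference to Section 2, so it falls with Section 2. Section 5 makes Section 3 an essential term, but Section 3 is unaffected, so the severability proviso in Section 5 preserves the remaining provisions. The provisions still in force are Section 1, Section 3, Section 5, and Section 6. Section 6 is among the surviving provisions, so the answer is yes.

Yes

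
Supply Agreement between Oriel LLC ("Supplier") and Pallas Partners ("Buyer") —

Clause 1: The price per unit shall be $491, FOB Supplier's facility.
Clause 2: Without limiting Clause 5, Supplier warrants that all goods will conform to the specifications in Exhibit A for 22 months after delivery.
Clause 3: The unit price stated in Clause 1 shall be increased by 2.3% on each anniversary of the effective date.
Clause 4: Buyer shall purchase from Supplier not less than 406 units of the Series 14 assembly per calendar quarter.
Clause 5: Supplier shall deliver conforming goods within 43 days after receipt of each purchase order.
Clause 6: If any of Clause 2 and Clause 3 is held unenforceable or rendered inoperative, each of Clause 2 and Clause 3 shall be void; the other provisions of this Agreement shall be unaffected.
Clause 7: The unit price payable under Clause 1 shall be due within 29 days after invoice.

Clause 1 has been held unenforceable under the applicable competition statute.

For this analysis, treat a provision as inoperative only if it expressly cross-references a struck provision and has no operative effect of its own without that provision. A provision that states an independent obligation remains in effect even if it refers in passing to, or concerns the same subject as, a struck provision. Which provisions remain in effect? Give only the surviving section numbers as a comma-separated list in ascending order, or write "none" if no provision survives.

Clause 1 is struck. Clause 3 operates only by reference to Clause 1, so it falls with Clause 1. Clause 7 operates only by reference to Clause 1, so it falls with Clause 1. Clause 6 declares Clause 2 and Clause 3 mutually dependent; since one of them has fallen, all of them are of no effect. That brings down Clause 2 as well. The remainder continues in force under Clause 6. The provisions still in force are Clause 4, Clause 5, and Clause 6.

4, 5, 6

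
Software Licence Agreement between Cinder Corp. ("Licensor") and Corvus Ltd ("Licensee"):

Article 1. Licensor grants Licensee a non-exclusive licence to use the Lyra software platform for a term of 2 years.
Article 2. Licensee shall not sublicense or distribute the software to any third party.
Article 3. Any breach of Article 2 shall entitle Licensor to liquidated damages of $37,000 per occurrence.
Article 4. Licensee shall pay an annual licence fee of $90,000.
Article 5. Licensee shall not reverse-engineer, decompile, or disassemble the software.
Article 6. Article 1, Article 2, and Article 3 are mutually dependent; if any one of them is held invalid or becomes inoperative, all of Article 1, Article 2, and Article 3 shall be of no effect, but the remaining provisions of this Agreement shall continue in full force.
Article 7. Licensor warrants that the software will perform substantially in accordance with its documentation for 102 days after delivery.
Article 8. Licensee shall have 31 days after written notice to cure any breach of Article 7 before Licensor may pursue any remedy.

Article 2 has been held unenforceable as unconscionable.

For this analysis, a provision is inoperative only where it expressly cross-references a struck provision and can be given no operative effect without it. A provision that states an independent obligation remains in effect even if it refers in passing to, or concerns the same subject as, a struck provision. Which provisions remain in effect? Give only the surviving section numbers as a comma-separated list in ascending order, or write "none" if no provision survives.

4, 5, 6, 7, 8

Article 2 is struck. Article 3 operates only by reference to Article 2, so it falls with Article 2. Article 6 declares Article 1, Article 2, and Article 3 mutually dependent; since one of them has fallen, all of them are of no effect. That brings down Article 1 as well. The remainder continues in force under Article 6. That leaves Article 4, Article 5, Article 6, Article 7, and Article 8 in effect.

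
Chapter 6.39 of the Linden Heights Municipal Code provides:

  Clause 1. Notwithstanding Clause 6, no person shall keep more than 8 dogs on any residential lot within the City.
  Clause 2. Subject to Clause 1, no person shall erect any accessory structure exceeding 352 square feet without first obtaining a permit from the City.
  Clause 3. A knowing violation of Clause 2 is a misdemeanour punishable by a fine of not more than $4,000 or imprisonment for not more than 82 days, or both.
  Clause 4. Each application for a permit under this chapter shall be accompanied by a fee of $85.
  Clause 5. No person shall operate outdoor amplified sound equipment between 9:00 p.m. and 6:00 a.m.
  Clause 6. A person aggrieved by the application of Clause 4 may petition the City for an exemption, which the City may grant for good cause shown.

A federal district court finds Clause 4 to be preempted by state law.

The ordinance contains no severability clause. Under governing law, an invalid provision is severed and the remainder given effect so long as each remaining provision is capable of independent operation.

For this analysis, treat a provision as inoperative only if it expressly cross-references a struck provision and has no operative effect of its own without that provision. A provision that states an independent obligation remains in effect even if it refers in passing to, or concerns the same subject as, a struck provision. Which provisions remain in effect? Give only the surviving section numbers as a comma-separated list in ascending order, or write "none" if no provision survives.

1, 2, 3, 5

Clause 4 is struck. The only function of Clause 6 is the exemption procedure for Clause 4, so it cannot stand once Clause 4 is removed. Clause 1 mentions Clause 6 but its own obligation stands independently of Clause 6, so Clause 1 is not affected. With no severability clause, the stated default rule severs what cannot stand and enforces each remaining provision that can operate on its own. That leaves Clause 1, Clause 2, Clause 3, and Clause 5 in effect.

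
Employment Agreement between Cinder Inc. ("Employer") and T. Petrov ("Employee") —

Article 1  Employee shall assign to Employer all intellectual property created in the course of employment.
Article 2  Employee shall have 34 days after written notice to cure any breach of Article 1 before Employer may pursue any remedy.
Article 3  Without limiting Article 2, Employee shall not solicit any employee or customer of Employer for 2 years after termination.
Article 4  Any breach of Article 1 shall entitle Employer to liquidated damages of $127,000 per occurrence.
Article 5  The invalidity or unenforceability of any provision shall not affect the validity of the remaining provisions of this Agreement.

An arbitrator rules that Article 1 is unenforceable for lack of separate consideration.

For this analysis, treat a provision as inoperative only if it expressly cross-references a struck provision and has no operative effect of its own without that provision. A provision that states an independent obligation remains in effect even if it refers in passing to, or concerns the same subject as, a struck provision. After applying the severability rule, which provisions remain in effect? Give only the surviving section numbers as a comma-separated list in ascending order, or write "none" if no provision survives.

3, 5

Article 1 is struck. Article 2 has no operative effect of its own apart from Article 1 and is therefore inoperative. Article 4 does nothing except set the liquidated-damages amount by reference to Article 1; with Article 1 gone it has no independent effect and is inoperative. Article 3 mentions Article 2 but its own obligation stands independently of Article 2, so Article 3 is not affected. Under the severability clause in Article 5, the remaining provisions continue in force. That leaves Article 3 and Article 5 in effect.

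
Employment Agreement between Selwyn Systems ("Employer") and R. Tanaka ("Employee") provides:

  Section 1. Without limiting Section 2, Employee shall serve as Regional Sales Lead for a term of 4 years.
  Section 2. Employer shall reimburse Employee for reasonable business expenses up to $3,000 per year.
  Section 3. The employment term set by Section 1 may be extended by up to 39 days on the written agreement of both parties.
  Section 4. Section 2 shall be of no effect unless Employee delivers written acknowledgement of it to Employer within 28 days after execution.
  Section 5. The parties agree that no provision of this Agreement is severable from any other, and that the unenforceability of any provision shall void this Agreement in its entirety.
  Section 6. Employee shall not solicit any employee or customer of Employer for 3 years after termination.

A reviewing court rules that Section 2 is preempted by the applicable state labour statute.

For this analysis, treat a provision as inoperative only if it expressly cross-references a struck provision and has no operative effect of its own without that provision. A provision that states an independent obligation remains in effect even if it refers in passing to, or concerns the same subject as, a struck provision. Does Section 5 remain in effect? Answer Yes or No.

No

Section 2 is struck. Section 4 operates only by reference to Section 2, so it falls with Section 2. Section 5 provides that the Agreement is not severable, so the invalidity of any one provision voids the entire Agreement. No provision of the Agreement survives. Section 5 is among the inoperative provisions, so the answer is no.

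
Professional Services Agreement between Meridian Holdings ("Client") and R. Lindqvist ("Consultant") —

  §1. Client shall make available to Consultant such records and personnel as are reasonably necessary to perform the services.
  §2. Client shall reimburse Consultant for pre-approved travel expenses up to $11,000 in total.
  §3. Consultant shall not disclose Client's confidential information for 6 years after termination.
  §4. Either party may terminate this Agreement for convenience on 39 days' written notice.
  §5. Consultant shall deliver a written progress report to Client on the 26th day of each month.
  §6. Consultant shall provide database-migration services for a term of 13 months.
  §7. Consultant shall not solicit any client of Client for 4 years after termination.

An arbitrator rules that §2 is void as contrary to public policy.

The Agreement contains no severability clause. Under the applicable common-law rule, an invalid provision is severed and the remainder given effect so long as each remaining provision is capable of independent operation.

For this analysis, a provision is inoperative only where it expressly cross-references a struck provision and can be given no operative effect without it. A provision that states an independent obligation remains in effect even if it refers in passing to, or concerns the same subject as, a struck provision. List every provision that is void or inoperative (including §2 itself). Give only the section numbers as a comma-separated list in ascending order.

2

§2 is struck. Nothing else in the Agreement is defined by reference to §2. With no severability clause, the stated default rule severs what cannot stand and enforces each remaining provision that can operate on its own. The provisions still in force are §1, §3, §4, §5, §6, and §7.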